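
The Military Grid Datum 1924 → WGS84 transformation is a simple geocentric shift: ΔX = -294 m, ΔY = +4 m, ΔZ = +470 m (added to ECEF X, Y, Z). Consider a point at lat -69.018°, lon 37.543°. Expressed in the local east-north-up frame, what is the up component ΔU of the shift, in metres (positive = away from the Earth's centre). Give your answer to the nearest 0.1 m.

ΔU = -521.4 m

The local up (radial) axis is (cos φ cos λ, cos φ sin λ, sin φ), giving ΔU = -83.471 + 0.873 − 438.836 = -521.43 m.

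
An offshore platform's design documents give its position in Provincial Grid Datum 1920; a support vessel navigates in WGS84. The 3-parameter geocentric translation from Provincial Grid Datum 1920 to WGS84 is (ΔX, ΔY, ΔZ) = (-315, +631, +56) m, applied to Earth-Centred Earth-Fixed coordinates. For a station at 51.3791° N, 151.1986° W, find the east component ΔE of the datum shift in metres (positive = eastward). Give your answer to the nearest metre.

ΔE = -705 m

The local east axis at (φ, λ) is (−sin λ, cos λ, 0), so ΔE = −sin(-151.1986°)·(-315) + cos(-151.1986°)·631 = -704.70 m.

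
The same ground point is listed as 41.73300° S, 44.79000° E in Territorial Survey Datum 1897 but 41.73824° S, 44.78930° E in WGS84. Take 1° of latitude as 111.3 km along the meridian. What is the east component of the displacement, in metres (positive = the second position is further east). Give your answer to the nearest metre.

Δφ = -41.73824° − -41.73300° = -0.00524°; Δλ = 44.78930° − 44.79000° = -0.00070°.
ΔN = Δφ × 111300 = -583.2 m; ΔE = Δλ × 111300 × cos(-41.73300°) = -0.00070 × 111300 × 0.746255 = -58.1 m.

ΔE = -58 m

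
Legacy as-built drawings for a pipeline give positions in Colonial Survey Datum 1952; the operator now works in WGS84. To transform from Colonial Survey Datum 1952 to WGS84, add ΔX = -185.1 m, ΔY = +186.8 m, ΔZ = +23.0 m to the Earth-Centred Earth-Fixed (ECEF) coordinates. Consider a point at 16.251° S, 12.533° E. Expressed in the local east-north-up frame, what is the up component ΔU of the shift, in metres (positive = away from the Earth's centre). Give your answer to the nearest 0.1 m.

At φ = -16.251°, λ = 12.533°: sin φ = -0.279846, cos φ = 0.960045, sin λ = 0.217002, cos λ = 0.976171.
ΔU = cos φ cos λ·ΔX + cos φ sin λ·ΔY + sin φ·ΔZ = (0.960045)(0.976171)(-185.1) + (0.960045)(0.217002)(186.8) + (-0.279846)(23.0) = -140.99 m.

ΔU = -141.0 m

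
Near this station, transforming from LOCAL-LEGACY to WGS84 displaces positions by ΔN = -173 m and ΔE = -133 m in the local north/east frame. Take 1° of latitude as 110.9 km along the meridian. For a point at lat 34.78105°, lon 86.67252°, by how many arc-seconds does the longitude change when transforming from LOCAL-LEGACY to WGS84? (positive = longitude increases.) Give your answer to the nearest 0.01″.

Δλ = -5.26″

At latitude 34.78105°, cos φ = 0.821338.
1° of longitude at this latitude = 110.9 × cos φ = 91.09 km, so Δλ = -133.0 / 91086.4 = -0.0014602° = -5.257″.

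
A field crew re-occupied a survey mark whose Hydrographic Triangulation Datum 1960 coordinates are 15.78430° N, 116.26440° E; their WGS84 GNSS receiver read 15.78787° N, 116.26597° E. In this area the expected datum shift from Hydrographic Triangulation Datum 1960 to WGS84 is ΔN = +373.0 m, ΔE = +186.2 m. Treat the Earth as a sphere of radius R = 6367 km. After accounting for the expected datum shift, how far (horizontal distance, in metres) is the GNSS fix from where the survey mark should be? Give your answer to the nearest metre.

30 m

Observed coordinate differences: Δφ = +0.00357°, Δλ = +0.00157°.
Converting to metres (1° lat = 111125 m, cos φ = 0.962293): observed ΔN = 396.7 m, observed ΔE = 167.9 m.
Subtracting the expected shift leaves a residual of 396.7 − (373.0) = 23.7 m north and 167.9 − (186.2) = -18.3 m east.
Residual distance = √(23.7² + (-18.3)²) = 30.0 m.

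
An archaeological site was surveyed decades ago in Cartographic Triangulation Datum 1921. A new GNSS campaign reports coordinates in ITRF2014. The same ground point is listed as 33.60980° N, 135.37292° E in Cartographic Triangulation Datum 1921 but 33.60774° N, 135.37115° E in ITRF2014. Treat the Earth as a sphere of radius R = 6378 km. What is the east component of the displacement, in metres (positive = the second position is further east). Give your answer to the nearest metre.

ΔE = -164 m

Δφ = 33.60774° − 33.60980° = -0.00206°; Δλ = 135.37115° − 135.37292° = -0.00177°.
1° along a meridian = πR/180 = 111317 m.
ΔN = Δφ × 111317 = -229.3 m; ΔE = Δλ × 111317 × cos(33.60980°) = -0.00177 × 111317 × 0.832827 = -164.1 m.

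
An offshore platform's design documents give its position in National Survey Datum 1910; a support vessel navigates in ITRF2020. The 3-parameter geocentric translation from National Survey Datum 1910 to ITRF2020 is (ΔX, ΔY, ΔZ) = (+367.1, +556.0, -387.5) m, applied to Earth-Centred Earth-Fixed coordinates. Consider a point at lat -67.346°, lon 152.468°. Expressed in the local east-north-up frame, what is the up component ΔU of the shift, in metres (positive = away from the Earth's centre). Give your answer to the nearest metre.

ΔU = 331 m

The local up (radial) axis is (cos φ cos λ, cos φ sin λ, sin φ), giving ΔU = -125.382 + 98.990 + 357.603 = 331.21 m.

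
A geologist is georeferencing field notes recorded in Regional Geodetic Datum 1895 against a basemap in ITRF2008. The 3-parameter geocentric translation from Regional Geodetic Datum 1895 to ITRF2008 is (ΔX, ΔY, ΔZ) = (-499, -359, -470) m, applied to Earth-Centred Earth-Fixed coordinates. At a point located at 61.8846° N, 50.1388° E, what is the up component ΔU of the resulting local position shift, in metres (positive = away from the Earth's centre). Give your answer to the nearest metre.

ΔU = -695 m

The local up (radial) axis is (cos φ cos λ, cos φ sin λ, sin φ), giving ΔU = -150.717 − 129.861 − 414.540 = -695.12 m.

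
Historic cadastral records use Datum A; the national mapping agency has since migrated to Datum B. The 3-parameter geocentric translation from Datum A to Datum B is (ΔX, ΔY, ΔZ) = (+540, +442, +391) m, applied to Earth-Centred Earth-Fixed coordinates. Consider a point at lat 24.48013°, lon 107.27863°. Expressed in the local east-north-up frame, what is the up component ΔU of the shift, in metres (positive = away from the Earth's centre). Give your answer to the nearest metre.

At φ = 24.48013°, λ = 107.27863°: sin φ = 0.414378, cos φ = 0.910105, sin λ = 0.954872, cos λ = -0.297019.
ΔU = cos φ cos λ·ΔX + cos φ sin λ·ΔY + sin φ·ΔZ = (0.910105)(-0.297019)(540) + (0.910105)(0.954872)(442) + (0.414378)(391) = 400.16 m.

ΔU = 400 m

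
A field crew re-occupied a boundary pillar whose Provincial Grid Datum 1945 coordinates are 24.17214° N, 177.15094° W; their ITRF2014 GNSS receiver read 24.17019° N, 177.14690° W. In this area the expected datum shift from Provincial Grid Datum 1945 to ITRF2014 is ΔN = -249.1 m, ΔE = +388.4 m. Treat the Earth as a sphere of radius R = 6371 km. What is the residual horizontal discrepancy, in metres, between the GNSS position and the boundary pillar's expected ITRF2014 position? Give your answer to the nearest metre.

39 m

Observed coordinate differences: Δφ = -0.00195°, Δλ = +0.00404°.
Converting to metres (1° lat = 111195 m, cos φ = 0.912319): observed ΔN = -216.8 m, observed ΔE = 409.8 m.
Subtracting the expected shift leaves a residual of -216.8 − (-249.1) = 32.3 m north and 409.8 − (388.4) = 21.4 m east.
Residual distance = √(32.3² + 21.4²) = 38.7 m.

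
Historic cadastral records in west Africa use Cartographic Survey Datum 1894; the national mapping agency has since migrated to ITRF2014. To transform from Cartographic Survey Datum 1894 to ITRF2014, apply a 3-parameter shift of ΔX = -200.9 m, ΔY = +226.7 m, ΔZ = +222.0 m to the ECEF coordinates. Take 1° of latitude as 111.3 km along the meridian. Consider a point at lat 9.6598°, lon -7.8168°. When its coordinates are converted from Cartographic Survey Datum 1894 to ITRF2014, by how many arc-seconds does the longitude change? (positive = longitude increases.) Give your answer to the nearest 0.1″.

Δλ = 6.5″

sin φ = 0.167798, cos φ = 0.985821, sin λ = -0.136006, cos λ = 0.990708.
East component: ΔE = −sin λ·ΔX + cos λ·ΔY = −(-0.136006)(-200.9) + (0.990708)(226.7) = 197.27 m.
1° of latitude spans 111300 m; at latitude φ, 1° of longitude spans that × cos φ = 109721.9 m, so Δλ = 197.27 / 109721.9 × 3600 = 6.472″.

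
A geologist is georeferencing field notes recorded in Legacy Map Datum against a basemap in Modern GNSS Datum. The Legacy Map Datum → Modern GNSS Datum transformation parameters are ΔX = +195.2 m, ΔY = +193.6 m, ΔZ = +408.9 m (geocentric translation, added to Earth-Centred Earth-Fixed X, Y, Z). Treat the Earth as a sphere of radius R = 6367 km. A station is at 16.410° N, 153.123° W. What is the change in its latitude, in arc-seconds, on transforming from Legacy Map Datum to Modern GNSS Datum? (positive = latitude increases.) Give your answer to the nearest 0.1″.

Δφ = 15.1″

sin φ = 0.282509, cos φ = 0.959265, sin λ = -0.452077, cos λ = -0.891979.
North component: ΔN = −sin φ cos λ·ΔX − sin φ sin λ·ΔY + cos φ·ΔZ = −(0.282509)(-0.891979)(195.2) − (0.282509)(-0.452077)(193.6) + (0.959265)(408.9) = 466.16 m.
1° of latitude spans πR/180 = 111125 m, so Δφ = 466.16 / 111125 × 3600 = 15.102″.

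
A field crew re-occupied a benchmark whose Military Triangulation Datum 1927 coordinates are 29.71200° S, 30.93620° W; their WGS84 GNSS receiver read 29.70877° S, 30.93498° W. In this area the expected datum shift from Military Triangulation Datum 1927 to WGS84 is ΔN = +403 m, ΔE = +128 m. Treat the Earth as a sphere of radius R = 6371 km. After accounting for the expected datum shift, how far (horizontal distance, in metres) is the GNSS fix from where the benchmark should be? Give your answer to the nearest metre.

Observed coordinate differences: Δφ = +0.00323°, Δλ = +0.00122°.
Converting to metres (1° lat = 111195 m, cos φ = 0.868528): observed ΔN = 359.2 m, observed ΔE = 117.8 m.
Subtracting the expected shift leaves a residual of 359.2 − (403) = -43.8 m north and 117.8 − (128) = -10.2 m east.
Residual distance = √((-43.8)² + (-10.2)²) = 45.0 m.

45 m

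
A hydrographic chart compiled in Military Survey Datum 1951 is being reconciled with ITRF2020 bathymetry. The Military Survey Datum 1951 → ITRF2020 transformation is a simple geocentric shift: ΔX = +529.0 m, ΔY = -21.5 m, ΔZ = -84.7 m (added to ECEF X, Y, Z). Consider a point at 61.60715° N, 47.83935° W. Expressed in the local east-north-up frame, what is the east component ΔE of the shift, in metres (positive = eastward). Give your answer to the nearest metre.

The local east axis at (φ, λ) is (−sin λ, cos λ, 0), so ΔE = −sin(-47.83935°)·529.0 + cos(-47.83935°)·(-21.5) = 377.70 m.

ΔE = 378 m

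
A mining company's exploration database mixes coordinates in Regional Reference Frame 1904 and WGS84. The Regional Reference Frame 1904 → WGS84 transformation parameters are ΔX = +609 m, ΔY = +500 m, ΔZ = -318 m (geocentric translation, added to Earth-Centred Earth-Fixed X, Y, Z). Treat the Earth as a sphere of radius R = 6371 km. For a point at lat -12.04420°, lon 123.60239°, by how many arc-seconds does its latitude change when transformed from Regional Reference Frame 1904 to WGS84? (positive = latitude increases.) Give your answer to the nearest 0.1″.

sin φ = -0.208666, cos φ = 0.977987, sin λ = 0.832898, cos λ = -0.553426.
North component: ΔN = −sin φ cos λ·ΔX − sin φ sin λ·ΔY + cos φ·ΔZ = −(-0.208666)(-0.553426)(609) − (-0.208666)(0.832898)(500) + (0.977987)(-318) = -294.43 m.
1° of latitude spans πR/180 = 111195 m, so Δφ = -294.43 / 111195 × 3600 = -9.532″.

Δφ = -9.5″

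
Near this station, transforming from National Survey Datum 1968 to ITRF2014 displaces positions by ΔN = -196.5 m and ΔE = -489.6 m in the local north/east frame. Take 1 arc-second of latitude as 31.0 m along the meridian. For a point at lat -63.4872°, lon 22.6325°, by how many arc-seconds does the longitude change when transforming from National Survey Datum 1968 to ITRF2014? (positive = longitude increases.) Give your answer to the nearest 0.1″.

Δλ = -35.4″

At latitude -63.4872°, cos φ = 0.446398.
1″ of longitude at this latitude = 31.00 × cos φ = 13.8383 m, so Δλ = -489.6 / 13.8383 = -35.380″.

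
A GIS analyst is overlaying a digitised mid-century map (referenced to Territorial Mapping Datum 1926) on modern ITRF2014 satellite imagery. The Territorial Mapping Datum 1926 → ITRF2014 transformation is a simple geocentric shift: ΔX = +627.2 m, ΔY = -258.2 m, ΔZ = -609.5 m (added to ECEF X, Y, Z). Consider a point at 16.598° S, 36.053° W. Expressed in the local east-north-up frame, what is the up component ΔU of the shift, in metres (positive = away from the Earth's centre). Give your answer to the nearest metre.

At φ = -16.598°, λ = -36.053°: sin φ = -0.285655, cos φ = 0.958333, sin λ = -0.588533, cos λ = 0.808473.
ΔU = cos φ cos λ·ΔX + cos φ sin λ·ΔY + sin φ·ΔZ = (0.958333)(0.808473)(627.2) + (0.958333)(-0.588533)(-258.2) + (-0.285655)(-609.5) = 805.68 m.

ΔU = 806 m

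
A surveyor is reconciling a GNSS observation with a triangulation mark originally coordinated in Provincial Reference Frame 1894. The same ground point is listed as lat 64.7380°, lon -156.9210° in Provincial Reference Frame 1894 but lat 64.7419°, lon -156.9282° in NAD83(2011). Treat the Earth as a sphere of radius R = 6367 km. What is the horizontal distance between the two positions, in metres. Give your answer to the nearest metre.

552 m

Δφ = 64.7419° − 64.7380° = +0.0039°; Δλ = -156.9282° − -156.9210° = -0.0072°.
1° along a meridian = πR/180 = 111125 m.
ΔN = Δφ × 111125 = 433.4 m; ΔE = Δλ × 111125 × cos(64.7380°) = -0.0072 × 111125 × 0.426758 = -341.4 m.
Distance = √(ΔE² + ΔN²) = √((-341.4)² + 433.4²) = 551.7 m.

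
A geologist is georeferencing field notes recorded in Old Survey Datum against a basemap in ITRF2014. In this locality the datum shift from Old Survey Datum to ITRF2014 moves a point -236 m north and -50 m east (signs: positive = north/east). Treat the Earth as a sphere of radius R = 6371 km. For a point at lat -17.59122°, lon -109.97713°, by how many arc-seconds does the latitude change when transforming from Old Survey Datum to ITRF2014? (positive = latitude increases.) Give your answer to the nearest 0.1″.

On a sphere of radius R, 1 rad of latitude = R, so Δφ = ΔN / R = -236.0 / 6371000 = -3.7043e-05 rad = -7.641″.

Δφ = -7.6″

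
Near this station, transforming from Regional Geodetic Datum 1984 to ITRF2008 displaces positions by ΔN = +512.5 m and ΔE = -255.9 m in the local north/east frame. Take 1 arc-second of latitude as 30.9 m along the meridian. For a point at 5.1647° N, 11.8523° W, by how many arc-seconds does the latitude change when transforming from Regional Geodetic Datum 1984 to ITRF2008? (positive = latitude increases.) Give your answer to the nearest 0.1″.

1″ of latitude = 30.90 m, so Δφ = 512.5 / 30.90 = 16.586″.

Δφ = 16.6″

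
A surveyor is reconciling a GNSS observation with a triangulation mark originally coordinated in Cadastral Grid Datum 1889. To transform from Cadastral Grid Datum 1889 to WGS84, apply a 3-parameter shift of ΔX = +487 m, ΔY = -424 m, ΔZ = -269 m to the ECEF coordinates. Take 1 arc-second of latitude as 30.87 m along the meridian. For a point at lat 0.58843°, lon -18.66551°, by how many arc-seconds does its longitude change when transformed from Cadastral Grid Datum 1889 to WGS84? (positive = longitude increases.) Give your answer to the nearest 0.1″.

sin φ = 0.010270, cos φ = 0.999947, sin λ = -0.320043, cos λ = 0.947403.
East component: ΔE = −sin λ·ΔX + cos λ·ΔY = −(-0.320043)(487) + (0.947403)(-424) = -245.84 m.
1° of latitude spans 3600 × 30.87 = 111132 m; at latitude φ, 1° of longitude spans that × cos φ = 111126.1 m, so Δλ = -245.84 / 111126.1 × 3600 = -7.964″.

Δλ = -8.0″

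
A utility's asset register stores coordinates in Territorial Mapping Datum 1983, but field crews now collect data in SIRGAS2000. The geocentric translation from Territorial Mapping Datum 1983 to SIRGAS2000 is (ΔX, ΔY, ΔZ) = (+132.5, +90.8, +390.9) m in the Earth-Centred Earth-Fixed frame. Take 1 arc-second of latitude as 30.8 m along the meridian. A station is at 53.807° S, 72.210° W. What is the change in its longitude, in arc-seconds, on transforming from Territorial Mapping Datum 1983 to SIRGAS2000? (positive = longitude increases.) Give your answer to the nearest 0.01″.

Δλ = 8.46″

sin φ = -0.807032, cos φ = 0.590507, sin λ = -0.952183, cos λ = 0.305529.
East component: ΔE = −sin λ·ΔX + cos λ·ΔY = −(-0.952183)(132.5) + (0.305529)(90.8) = 153.91 m.
1° of latitude spans 3600 × 30.80 = 110880 m; at latitude φ, 1° of longitude spans that × cos φ = 65475.4 m, so Δλ = 153.91 / 65475.4 × 3600 = 8.462″.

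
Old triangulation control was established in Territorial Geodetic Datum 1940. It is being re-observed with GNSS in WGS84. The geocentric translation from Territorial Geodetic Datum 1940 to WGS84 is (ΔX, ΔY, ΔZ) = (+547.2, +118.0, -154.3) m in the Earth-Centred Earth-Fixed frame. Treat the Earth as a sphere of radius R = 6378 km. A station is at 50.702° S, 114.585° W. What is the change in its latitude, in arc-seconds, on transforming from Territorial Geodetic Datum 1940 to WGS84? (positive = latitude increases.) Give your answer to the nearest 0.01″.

sin φ = -0.773862, cos φ = 0.633354, sin λ = -0.909345, cos λ = -0.416043.
North component: ΔN = −sin φ cos λ·ΔX − sin φ sin λ·ΔY + cos φ·ΔZ = −(-0.773862)(-0.416043)(547.2) − (-0.773862)(-0.909345)(118.0) + (0.633354)(-154.3) = -356.94 m.
1° of latitude spans πR/180 = 111317 m, so Δφ = -356.94 / 111317 × 3600 = -11.543″.

Δφ = -11.54″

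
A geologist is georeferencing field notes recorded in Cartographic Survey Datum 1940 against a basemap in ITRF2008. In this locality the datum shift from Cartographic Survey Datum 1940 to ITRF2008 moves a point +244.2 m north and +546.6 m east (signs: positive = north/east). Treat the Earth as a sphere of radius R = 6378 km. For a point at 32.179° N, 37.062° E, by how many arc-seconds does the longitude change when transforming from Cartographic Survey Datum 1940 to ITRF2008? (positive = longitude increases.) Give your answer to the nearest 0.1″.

At latitude 32.179°, cos φ = 0.846388.
One radian of longitude at latitude φ spans R cos φ, so Δλ = ΔE / (R cos φ) = 546.6 / (6378000 × 0.846388) = 1.0125e-04 rad = 20.885″.

Δλ = 20.9″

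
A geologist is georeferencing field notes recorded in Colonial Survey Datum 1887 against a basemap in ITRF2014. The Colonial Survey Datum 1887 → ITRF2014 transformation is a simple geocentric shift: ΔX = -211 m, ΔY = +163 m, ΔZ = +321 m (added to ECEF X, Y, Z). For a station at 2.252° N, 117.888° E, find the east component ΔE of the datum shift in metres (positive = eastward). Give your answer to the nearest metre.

ΔE = 110 m

The local east axis at (φ, λ) is (−sin λ, cos λ, 0), so ΔE = −sin(117.888°)·(-211) + cos(117.888°)·163 = 110.25 m.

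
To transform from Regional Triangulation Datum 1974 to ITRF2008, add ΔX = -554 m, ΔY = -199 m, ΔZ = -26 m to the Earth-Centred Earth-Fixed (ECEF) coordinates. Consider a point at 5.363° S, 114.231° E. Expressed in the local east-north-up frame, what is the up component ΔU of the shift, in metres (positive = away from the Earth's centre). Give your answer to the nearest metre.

The local up (radial) axis is (cos φ cos λ, cos φ sin λ, sin φ), giving ΔU = 226.375 − 180.673 + 2.430 = 48.13 m.

ΔU = 48 m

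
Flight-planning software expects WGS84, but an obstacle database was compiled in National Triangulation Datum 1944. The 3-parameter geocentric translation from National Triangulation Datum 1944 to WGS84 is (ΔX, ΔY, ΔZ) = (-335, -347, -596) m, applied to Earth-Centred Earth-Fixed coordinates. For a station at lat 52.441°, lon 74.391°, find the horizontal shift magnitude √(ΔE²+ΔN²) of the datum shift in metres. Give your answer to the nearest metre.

231 m

At φ = 52.441°, λ = 74.391°: sin φ = 0.792726, cos φ = 0.609578, sin λ = 0.963120, cos λ = 0.269071.
ΔE = −sin λ·ΔX + cos λ·ΔY = −(0.963120)·(-335) + (0.269071)·(-347) = 229.28 m.
ΔN = −sin φ cos λ·ΔX − sin φ sin λ·ΔY + cos φ·ΔZ = −(0.792726)(0.269071)(-335) − (0.792726)(0.963120)(-347) + (0.609578)(-596) = -26.92 m.
Horizontal magnitude = √(ΔE² + ΔN²) = √(229.28² + (-26.92)²) = 230.85 m.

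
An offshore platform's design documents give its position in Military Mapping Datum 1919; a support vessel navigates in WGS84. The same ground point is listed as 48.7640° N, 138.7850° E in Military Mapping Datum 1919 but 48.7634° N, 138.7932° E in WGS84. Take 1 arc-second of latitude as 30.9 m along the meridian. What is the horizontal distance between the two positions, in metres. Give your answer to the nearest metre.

605 m

Δφ = 48.7634° − 48.7640° = -0.0006°; Δλ = 138.7932° − 138.7850° = +0.0082°.
1° of latitude = 3600 × 30.90 = 111240 m.
ΔN = Δφ × 111240 = -66.7 m; ΔE = Δλ × 111240 × cos(48.7640°) = +0.0082 × 111240 × 0.659162 = 601.3 m.
Distance = √(ΔE² + ΔN²) = √(601.3² + (-66.7)²) = 605.0 m.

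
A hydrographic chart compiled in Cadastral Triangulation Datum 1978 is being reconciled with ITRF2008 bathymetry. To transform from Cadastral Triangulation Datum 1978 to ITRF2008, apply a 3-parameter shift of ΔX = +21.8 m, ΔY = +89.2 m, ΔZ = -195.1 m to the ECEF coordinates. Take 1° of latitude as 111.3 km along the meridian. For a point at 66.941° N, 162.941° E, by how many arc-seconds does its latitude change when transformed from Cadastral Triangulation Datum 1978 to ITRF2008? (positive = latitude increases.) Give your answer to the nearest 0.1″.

Δφ = -2.6″

sin φ = 0.920102, cos φ = 0.391679, sin λ = 0.293356, cos λ = -0.956003.
North component: ΔN = −sin φ cos λ·ΔX − sin φ sin λ·ΔY + cos φ·ΔZ = −(0.920102)(-0.956003)(21.8) − (0.920102)(0.293356)(89.2) + (0.391679)(-195.1) = -81.32 m.
1° of latitude spans 111300 m, so Δφ = -81.32 / 111300 × 3600 = -2.630″.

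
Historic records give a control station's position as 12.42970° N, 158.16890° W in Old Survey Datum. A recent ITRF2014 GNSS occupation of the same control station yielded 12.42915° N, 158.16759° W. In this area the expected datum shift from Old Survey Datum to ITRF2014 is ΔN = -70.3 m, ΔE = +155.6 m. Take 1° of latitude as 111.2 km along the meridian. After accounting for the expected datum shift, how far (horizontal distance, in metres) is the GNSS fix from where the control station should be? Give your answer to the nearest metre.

16 m

Observed coordinate differences: Δφ = -0.00055°, Δλ = +0.00131°.
Converting to metres (1° lat = 111200 m, cos φ = 0.976561): observed ΔN = -61.2 m, observed ΔE = 142.3 m.
Subtracting the expected shift leaves a residual of -61.2 − (-70.3) = 9.1 m north and 142.3 − (155.6) = -13.3 m east.
Residual distance = √(9.1² + (-13.3)²) = 16.2 m.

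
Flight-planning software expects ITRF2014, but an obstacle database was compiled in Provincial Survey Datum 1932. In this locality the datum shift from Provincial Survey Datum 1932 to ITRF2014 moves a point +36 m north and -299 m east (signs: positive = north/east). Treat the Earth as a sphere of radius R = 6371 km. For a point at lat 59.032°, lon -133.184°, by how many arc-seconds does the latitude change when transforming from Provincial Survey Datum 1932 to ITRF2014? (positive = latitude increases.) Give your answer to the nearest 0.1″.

Δφ = 1.2″

On a sphere of radius R, 1 rad of latitude = R, so Δφ = ΔN / R = 36.0 / 6371000 = 5.6506e-06 rad = 1.166″.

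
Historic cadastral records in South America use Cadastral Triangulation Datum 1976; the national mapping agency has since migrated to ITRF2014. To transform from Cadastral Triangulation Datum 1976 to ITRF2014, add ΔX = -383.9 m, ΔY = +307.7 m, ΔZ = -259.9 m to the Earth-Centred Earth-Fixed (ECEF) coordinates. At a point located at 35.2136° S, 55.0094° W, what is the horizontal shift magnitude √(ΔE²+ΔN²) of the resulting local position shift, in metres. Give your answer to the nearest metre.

504 m

The local east axis at (φ, λ) is (−sin λ, cos λ, 0), so ΔE = −sin(-55.0094°)·(-383.9) + cos(-55.0094°)·307.7 = -138.06 m.
The local north axis is (−sin φ cos λ, −sin φ sin λ, cos φ), giving ΔN = -126.941 − 145.357 − 212.340 = -484.64 m.
Horizontal magnitude = √(ΔE² + ΔN²) = √((-138.06)² + (-484.64)²) = 503.92 m.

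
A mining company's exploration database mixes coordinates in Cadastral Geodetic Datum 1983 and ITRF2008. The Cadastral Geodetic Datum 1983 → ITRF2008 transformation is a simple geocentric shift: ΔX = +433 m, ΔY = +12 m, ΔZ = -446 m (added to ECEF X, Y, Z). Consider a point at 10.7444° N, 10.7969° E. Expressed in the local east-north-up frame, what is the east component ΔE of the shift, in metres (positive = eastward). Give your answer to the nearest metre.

ΔE = -69 m

The local east axis at (φ, λ) is (−sin λ, cos λ, 0), so ΔE = −sin(10.7969°)·433 + cos(10.7969°)·12 = -69.33 m.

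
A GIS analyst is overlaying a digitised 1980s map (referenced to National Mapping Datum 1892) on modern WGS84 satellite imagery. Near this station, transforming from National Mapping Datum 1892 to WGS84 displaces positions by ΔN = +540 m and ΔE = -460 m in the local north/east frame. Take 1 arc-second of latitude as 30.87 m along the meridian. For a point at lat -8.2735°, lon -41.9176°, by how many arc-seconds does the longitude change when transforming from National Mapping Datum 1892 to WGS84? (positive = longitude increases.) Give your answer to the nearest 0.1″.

Δλ = -15.1″

At latitude -8.2735°, cos φ = 0.989592.
1″ of longitude at this latitude = 30.87 × cos φ = 30.5487 m, so Δλ = -460.0 / 30.5487 = -15.058″.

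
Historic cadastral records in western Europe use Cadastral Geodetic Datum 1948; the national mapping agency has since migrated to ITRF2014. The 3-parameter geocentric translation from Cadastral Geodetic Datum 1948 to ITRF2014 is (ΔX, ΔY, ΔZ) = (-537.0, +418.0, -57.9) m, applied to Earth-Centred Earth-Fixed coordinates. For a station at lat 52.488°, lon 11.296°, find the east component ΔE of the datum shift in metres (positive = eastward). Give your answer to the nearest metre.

The local east axis at (φ, λ) is (−sin λ, cos λ, 0), so ΔE = −sin(11.296°)·(-537.0) + cos(11.296°)·418.0 = 515.09 m.

ΔE = 515 m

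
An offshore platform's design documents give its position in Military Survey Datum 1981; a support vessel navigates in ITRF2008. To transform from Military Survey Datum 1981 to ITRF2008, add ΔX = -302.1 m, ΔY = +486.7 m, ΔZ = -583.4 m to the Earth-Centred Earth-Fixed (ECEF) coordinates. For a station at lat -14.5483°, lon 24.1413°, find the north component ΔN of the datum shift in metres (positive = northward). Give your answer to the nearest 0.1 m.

At φ = -14.5483°, λ = 24.1413°: sin φ = -0.251196, cos φ = 0.967936, sin λ = 0.408988, cos λ = 0.912540.
ΔN = −sin φ cos λ·ΔX − sin φ sin λ·ΔY + cos φ·ΔZ = −(-0.251196)(0.912540)(-302.1) − (-0.251196)(0.408988)(486.7) + (0.967936)(-583.4) = -583.94 m.

ΔN = -583.9 m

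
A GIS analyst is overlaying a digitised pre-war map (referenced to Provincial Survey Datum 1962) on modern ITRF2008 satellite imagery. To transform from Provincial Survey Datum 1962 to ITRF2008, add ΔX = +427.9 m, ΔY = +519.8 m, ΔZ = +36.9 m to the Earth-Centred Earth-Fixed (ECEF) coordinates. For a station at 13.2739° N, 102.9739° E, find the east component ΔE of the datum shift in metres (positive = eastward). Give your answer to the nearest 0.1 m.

ΔE = -533.7 m

At φ = 13.2739°, λ = 102.9739°: sin φ = 0.229606, cos φ = 0.973284, sin λ = 0.974472, cos λ = -0.224507.
ΔE = −sin λ·ΔX + cos λ·ΔY = −(0.974472)·(427.9) + (-0.224507)·(519.8) = -533.68 m.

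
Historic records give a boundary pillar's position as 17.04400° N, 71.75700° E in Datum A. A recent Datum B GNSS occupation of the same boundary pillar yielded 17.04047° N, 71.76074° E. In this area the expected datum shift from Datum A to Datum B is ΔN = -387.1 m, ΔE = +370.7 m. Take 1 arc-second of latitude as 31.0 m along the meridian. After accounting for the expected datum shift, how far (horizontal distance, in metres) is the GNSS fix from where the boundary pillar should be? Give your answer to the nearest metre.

Observed coordinate differences: Δφ = -0.00353°, Δλ = +0.00374°.
Converting to metres (1° lat = 111600 m, cos φ = 0.956080): observed ΔN = -393.9 m, observed ΔE = 399.1 m.
Subtracting the expected shift leaves a residual of -393.9 − (-387.1) = -6.8 m north and 399.1 − (370.7) = 28.4 m east.
Residual distance = √((-6.8)² + 28.4²) = 29.2 m.

29 m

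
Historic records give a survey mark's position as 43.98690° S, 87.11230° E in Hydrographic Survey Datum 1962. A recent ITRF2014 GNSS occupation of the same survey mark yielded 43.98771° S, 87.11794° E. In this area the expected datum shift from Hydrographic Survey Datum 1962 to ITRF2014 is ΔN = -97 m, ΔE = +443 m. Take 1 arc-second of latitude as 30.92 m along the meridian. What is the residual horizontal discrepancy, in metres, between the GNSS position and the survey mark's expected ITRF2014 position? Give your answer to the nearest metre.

Observed coordinate differences: Δφ = -0.00081°, Δλ = +0.00564°.
Converting to metres (1° lat = 111312 m, cos φ = 0.719499): observed ΔN = -90.2 m, observed ΔE = 451.7 m.
Subtracting the expected shift leaves a residual of -90.2 − (-97) = 6.8 m north and 451.7 − (443) = 8.7 m east.
Residual distance = √(6.8² + 8.7²) = 11.1 m.

11 m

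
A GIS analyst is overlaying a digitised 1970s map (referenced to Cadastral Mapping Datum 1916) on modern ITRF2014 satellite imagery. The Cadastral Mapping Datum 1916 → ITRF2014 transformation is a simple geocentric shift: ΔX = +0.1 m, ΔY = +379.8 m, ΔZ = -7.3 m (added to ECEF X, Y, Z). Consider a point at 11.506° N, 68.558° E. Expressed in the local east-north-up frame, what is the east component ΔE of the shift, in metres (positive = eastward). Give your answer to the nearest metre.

The local east axis at (φ, λ) is (−sin λ, cos λ, 0), so ΔE = −sin(68.558°)·0.1 + cos(68.558°)·379.8 = 138.75 m.

ΔE = 139 m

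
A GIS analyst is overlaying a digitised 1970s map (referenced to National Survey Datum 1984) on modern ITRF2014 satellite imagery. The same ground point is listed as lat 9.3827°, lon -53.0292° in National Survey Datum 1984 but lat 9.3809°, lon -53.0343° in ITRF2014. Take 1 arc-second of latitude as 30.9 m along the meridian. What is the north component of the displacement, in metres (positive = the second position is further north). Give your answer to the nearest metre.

ΔN = -200 m

Δφ = 9.3809° − 9.3827° = -0.0018°; Δλ = -53.0343° − -53.0292° = -0.0051°.
1° of latitude = 3600 × 30.90 = 111240 m.
ΔN = Δφ × 111240 = -200.2 m; ΔE = Δλ × 111240 × cos(9.3827°) = -0.0051 × 111240 × 0.986621 = -559.7 m.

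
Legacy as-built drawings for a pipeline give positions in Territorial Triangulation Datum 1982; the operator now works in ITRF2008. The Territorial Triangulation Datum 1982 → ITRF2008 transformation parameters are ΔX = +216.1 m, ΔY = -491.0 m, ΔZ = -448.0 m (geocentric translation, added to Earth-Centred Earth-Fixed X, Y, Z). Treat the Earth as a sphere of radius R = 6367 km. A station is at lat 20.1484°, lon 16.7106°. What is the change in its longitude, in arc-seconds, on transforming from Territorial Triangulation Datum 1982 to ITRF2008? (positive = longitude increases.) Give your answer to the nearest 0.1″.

sin φ = 0.344453, cos φ = 0.938804, sin λ = 0.287538, cos λ = 0.957769.
East component: ΔE = −sin λ·ΔX + cos λ·ΔY = −(0.287538)(216.1) + (0.957769)(-491.0) = -532.40 m.
1° of latitude spans πR/180 = 111125 m; at latitude φ, 1° of longitude spans that × cos φ = 104324.7 m, so Δλ = -532.40 / 104324.7 × 3600 = -18.372″.

Δλ = -18.4″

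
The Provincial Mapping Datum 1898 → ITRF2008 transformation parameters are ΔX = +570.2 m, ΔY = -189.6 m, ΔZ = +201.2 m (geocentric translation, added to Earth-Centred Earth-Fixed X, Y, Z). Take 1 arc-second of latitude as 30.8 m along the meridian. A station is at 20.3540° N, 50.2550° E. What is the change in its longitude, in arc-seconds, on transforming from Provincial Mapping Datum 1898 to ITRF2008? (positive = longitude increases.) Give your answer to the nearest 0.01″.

sin φ = 0.347819, cos φ = 0.937562, sin λ = 0.768898, cos λ = 0.639372.
East component: ΔE = −sin λ·ΔX + cos λ·ΔY = −(0.768898)(570.2) + (0.639372)(-189.6) = -559.65 m.
1° of latitude spans 3600 × 30.80 = 110880 m; at latitude φ, 1° of longitude spans that × cos φ = 103956.8 m, so Δλ = -559.65 / 103956.8 × 3600 = -19.381″.

Δλ = -19.38″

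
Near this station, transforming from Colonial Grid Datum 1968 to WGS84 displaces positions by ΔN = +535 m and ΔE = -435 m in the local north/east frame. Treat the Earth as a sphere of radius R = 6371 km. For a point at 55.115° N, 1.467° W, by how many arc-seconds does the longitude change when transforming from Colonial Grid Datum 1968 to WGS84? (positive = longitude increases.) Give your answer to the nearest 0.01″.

Δλ = -24.62″

At latitude 55.115°, cos φ = 0.571931.
One radian of longitude at latitude φ spans R cos φ, so Δλ = ΔE / (R cos φ) = -435.0 / (6371000 × 0.571931) = -1.1938e-04 rad = -24.624″.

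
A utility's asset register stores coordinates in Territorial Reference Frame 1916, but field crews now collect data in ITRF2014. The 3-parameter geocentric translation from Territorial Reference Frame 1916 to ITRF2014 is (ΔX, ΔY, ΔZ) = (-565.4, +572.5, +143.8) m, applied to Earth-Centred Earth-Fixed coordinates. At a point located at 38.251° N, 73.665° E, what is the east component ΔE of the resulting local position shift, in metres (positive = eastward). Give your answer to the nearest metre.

ΔE = 704 m

At φ = 38.251°, λ = 73.665°: sin φ = 0.619108, cos φ = 0.785306, sin λ = 0.959634, cos λ = 0.281253.
ΔE = −sin λ·ΔX + cos λ·ΔY = −(0.959634)·(-565.4) + (0.281253)·(572.5) = 703.59 m.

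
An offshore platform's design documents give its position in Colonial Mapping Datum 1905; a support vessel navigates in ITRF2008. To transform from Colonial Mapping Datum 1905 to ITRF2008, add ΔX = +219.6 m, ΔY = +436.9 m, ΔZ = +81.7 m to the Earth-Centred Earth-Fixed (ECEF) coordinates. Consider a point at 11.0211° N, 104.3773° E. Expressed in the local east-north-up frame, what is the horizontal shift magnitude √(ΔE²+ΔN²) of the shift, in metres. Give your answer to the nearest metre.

321 m

At φ = 11.0211°, λ = 104.3773°: sin φ = 0.191170, cos φ = 0.981557, sin λ = 0.968682, cos λ = -0.248306.
ΔE = −sin λ·ΔX + cos λ·ΔY = −(0.968682)·(219.6) + (-0.248306)·(436.9) = -321.21 m.
ΔN = −sin φ cos λ·ΔX − sin φ sin λ·ΔY + cos φ·ΔZ = −(0.191170)(-0.248306)(219.6) − (0.191170)(0.968682)(436.9) + (0.981557)(81.7) = 9.71 m.
Horizontal magnitude = √(ΔE² + ΔN²) = √((-321.21)² + 9.71²) = 321.35 m.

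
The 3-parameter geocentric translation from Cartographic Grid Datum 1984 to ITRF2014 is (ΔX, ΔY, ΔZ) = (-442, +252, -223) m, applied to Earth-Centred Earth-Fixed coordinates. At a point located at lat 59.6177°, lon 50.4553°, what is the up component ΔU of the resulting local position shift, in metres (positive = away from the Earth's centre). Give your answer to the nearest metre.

ΔU = -236 m

The local up (radial) axis is (cos φ cos λ, cos φ sin λ, sin φ), giving ΔU = -142.329 + 98.283 − 192.375 = -236.42 m.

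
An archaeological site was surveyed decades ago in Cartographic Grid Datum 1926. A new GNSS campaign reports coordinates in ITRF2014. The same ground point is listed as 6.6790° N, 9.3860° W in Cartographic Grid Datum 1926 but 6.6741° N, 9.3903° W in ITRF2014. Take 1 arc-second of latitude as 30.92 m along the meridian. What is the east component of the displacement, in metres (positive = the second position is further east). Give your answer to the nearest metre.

Δφ = 6.6741° − 6.6790° = -0.0049°; Δλ = -9.3903° − -9.3860° = -0.0043°.
1° of latitude = 3600 × 30.92 = 111312 m.
ΔN = Δφ × 111312 = -545.4 m; ΔE = Δλ × 111312 × cos(6.6790°) = -0.0043 × 111312 × 0.993213 = -475.4 m.

ΔE = -475 m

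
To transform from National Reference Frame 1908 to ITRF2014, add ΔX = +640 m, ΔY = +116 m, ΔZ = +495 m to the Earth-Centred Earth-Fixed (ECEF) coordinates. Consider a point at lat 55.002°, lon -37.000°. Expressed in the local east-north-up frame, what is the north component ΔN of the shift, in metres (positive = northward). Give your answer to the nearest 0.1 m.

ΔN = -77.6 m

At φ = 55.002°, λ = -37.000°: sin φ = 0.819172, cos φ = 0.573548, sin λ = -0.601815, cos λ = 0.798636.
ΔN = −sin φ cos λ·ΔX − sin φ sin λ·ΔY + cos φ·ΔZ = −(0.819172)(0.798636)(640) − (0.819172)(-0.601815)(116) + (0.573548)(495) = -77.61 m.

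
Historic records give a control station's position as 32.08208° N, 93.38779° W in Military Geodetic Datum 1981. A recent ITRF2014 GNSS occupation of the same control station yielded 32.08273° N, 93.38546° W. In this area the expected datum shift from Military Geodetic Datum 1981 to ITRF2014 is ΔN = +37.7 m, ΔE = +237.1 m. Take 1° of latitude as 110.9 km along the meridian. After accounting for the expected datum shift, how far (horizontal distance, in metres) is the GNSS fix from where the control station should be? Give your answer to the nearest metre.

Observed coordinate differences: Δφ = +0.00065°, Δλ = +0.00233°.
Converting to metres (1° lat = 110900 m, cos φ = 0.847288): observed ΔN = 72.1 m, observed ΔE = 218.9 m.
Subtracting the expected shift leaves a residual of 72.1 − (37.7) = 34.4 m north and 218.9 − (237.1) = -18.2 m east.
Residual distance = √(34.4² + (-18.2)²) = 38.9 m.

39 m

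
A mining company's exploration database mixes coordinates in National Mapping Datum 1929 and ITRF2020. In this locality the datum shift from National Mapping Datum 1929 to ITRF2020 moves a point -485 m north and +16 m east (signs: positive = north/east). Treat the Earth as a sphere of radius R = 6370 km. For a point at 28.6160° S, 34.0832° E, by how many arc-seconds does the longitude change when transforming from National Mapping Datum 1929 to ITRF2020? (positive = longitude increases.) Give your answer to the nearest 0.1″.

At latitude -28.6160°, cos φ = 0.877849.
One radian of longitude at latitude φ spans R cos φ, so Δλ = ΔE / (R cos φ) = 16.0 / (6370000 × 0.877849) = 2.8613e-06 rad = 0.590″.

Δλ = 0.6″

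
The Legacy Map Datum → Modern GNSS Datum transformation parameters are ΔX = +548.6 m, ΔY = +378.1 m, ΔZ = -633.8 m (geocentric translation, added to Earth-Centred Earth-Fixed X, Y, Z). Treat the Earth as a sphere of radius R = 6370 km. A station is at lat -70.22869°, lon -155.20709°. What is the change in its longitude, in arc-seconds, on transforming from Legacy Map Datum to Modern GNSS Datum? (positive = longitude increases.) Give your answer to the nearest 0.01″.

sin φ = -0.941050, cos φ = 0.338267, sin λ = -0.419340, cos λ = -0.907829.
East component: ΔE = −sin λ·ΔX + cos λ·ΔY = −(-0.419340)(548.6) + (-0.907829)(378.1) = -113.20 m.
1° of latitude spans πR/180 = 111177 m; at latitude φ, 1° of longitude spans that × cos φ = 37607.6 m, so Δλ = -113.20 / 37607.6 × 3600 = -10.836″.

Δλ = -10.84″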